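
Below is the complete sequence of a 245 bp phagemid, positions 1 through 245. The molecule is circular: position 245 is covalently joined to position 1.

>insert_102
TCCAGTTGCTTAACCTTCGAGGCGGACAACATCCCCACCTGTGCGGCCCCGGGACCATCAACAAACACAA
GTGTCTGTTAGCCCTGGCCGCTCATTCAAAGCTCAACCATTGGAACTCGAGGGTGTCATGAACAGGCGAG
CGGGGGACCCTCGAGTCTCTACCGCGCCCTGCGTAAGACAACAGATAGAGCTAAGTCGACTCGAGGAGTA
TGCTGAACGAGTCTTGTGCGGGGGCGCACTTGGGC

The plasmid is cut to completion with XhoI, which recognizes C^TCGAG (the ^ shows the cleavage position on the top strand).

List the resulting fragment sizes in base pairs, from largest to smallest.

161, 50, 34 bp

XhoI sites (CTCGAG) start at positions 116, 150, 200.
XhoI cuts after the first base of each site, so after positions 116, 150, 200.
Circular molecule, 3 cuts → 3 fragments:
  117–150 → 34 bp
  151–200 → 50 bp
  201–245 then 1–116 → 45 + 116 = 161 bp
Sorted largest to smallest: 161, 50, 34 bp.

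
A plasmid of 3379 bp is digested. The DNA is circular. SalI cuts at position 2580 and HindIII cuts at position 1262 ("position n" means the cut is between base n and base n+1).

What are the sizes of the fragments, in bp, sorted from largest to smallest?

Combined cut positions (sorted): 1262, 2580.
Circular molecule, 2 cuts → 2 fragments:
  2580 − 1262 = 1318 bp
  wrap: 3379 − 2580 + 1262 = 2061 bp
Sorted largest to smallest: 2061, 1318 bp.

2061, 1318 bp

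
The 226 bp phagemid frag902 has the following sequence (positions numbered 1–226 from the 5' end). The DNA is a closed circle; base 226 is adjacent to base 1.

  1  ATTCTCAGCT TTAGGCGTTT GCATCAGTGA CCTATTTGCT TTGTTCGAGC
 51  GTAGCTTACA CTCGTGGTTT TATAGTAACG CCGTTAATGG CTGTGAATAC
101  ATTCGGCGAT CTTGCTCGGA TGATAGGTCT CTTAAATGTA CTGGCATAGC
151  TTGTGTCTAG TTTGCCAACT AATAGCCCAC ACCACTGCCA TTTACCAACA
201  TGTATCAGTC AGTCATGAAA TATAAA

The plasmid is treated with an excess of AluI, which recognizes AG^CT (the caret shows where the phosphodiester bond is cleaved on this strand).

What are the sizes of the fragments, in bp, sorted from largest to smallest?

95, 85, 46 bp

AluI sites (AGCT) start at positions 7, 53, 148.
AluI cuts after base 2 of each site, so after positions 8, 54, 149.
Circular molecule, 3 cuts → 3 fragments:
  9–54 → 46 bp
  55–149 → 95 bp
  150–226 then 1–8 → 77 + 8 = 85 bp
Sorted largest to smallest: 95, 85, 46 bp.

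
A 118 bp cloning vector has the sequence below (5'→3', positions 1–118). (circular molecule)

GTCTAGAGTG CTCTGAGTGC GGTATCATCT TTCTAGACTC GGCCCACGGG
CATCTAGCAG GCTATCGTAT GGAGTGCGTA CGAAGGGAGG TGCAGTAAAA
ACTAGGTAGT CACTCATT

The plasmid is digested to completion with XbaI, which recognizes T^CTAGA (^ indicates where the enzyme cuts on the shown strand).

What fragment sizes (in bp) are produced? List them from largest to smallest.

XbaI sites (TCTAGA) start at positions 2, 32.
XbaI cuts after the first base of each site, so after positions 2, 32.
Circular molecule, 2 cuts → 2 fragments:
  3–32 → 30 bp
  33–118 then 1–2 → 86 + 2 = 88 bp
Sorted largest to smallest: 88, 30 bp.

88, 30 bp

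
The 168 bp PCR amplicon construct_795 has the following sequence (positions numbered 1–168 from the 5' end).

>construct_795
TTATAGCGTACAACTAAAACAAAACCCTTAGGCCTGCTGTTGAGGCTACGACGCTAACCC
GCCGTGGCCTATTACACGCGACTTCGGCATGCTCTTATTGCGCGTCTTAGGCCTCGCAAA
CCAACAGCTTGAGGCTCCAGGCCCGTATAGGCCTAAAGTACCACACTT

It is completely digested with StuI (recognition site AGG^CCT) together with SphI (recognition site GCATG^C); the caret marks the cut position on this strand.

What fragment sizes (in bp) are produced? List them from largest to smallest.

StuI sites (AGGCCT) start at positions 30, 109, 149.
StuI cuts after base 3 of each site, so after positions 32, 111, 151.
The SphI site (GCATGC) starts at position 87.
SphI cuts after base 5 of each site (before the last base), so after position 91.
Combined cut positions: 32, 91, 111, 151.
Linear molecule, 4 cuts → 5 fragments:
  1–32 → 32 bp
  33–91 → 59 bp
  92–111 → 20 bp
  112–151 → 40 bp
  152–168 → 17 bp
Sorted largest to smallest: 59, 40, 32, 20, 17 bp.

59, 40, 32, 20, 17 bp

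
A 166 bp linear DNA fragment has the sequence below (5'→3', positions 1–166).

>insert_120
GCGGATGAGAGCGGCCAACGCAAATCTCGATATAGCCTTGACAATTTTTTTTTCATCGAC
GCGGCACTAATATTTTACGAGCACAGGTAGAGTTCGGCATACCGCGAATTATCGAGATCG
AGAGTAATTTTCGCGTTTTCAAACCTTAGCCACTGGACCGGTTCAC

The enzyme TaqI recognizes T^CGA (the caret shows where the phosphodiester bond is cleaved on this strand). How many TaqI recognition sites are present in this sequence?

TCGA occurs starting at positions 27, 56, 112, 118.
TaqI cuts at 4 sites.

4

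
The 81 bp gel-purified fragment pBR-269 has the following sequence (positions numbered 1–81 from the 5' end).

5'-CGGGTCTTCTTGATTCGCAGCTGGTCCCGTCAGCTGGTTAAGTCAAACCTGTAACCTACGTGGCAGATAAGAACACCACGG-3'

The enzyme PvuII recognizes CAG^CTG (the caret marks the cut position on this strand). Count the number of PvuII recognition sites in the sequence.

CAGCTG occurs starting at positions 18, 31.
PvuII cuts at 2 sites.

2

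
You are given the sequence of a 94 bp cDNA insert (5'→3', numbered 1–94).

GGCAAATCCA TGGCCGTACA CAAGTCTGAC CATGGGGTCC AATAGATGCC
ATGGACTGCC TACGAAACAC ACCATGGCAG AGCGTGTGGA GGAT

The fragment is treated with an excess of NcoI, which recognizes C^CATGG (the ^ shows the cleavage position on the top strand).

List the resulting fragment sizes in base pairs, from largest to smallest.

23, 22, 22, 19, 8 bp

NcoI sites (CCATGG) start at positions 8, 30, 49, 72.
NcoI cuts after the first base of each site, so after positions 8, 30, 49, 72.
Linear molecule, 4 cuts → 5 fragments:
  1–8 → 8 bp
  9–30 → 22 bp
  31–49 → 19 bp
  50–72 → 23 bp
  73–94 → 22 bp
Sorted largest to smallest: 23, 22, 22, 19, 8 bp.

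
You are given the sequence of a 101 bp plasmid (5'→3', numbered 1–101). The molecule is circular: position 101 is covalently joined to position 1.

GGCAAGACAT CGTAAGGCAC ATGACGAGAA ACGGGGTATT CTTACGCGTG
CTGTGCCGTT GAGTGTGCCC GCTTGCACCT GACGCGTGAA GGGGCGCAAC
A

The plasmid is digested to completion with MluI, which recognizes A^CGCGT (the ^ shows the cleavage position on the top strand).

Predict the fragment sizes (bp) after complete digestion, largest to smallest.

63, 38 bp

MluI sites (ACGCGT) start at positions 44, 82.
MluI cuts after the first base of each site, so after positions 44, 82.
Circular molecule, 2 cuts → 2 fragments:
  45–82 → 38 bp
  83–101 then 1–44 → 19 + 44 = 63 bp
Sorted largest to smallest: 63, 38 bp.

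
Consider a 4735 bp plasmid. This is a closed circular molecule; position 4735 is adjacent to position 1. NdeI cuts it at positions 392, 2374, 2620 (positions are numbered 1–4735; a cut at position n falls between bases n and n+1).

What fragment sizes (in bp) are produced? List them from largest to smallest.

2507, 1982, 246 bp

Circular molecule, 3 cuts → 3 fragments:
  2374 − 392 = 1982 bp
  2620 − 2374 = 246 bp
  wrap: 4735 − 2620 + 392 = 2507 bp
Sorted largest to smallest: 2507, 1982, 246 bp.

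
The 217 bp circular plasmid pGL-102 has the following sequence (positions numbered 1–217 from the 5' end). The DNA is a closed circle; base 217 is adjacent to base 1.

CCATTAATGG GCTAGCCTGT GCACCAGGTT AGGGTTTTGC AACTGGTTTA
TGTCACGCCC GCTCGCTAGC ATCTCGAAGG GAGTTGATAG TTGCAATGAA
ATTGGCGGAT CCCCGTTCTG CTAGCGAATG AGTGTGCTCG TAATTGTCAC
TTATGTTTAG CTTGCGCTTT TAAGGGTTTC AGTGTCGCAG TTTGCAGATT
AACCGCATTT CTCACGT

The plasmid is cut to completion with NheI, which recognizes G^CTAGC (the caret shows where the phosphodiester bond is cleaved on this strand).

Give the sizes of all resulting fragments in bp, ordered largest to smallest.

NheI sites (GCTAGC) start at positions 11, 65, 120.
NheI cuts after the first base of each site, so after positions 11, 65, 120.
Circular molecule, 3 cuts → 3 fragments:
  12–65 → 54 bp
  66–120 → 55 bp
  121–217 then 1–11 → 97 + 11 = 108 bp
Sorted largest to smallest: 108, 55, 54 bp.

108, 55, 54 bp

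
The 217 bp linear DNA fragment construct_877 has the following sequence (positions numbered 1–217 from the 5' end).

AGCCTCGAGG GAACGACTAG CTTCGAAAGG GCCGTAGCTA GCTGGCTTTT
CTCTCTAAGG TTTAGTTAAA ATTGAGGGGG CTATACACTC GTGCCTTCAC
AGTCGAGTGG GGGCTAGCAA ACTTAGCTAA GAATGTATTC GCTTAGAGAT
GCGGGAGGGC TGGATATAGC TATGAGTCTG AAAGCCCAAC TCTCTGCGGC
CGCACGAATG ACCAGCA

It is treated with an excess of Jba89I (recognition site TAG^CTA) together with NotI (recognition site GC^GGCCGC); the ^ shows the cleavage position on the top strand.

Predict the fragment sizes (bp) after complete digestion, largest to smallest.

Jba89I sites (TAGCTA) start at positions 35, 124, 167.
Jba89I cuts after base 3 of each site, so after positions 37, 126, 169.
The NotI site (GCGGCCGC) starts at position 196.
NotI cuts after base 2 of each site, so after position 197.
Combined cut positions: 37, 126, 169, 197.
Linear molecule, 4 cuts → 5 fragments:
  1–37 → 37 bp
  38–126 → 89 bp
  127–169 → 43 bp
  170–197 → 28 bp
  198–217 → 20 bp
Sorted largest to smallest: 89, 43, 37, 28, 20 bp.

89, 43, 37, 28, 20 bp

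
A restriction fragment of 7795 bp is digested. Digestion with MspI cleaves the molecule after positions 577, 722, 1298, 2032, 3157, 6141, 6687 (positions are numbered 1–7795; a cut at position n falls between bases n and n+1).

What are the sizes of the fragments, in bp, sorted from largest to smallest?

2984, 1125, 1108, 734, 577, 576, 546, 145 bp

Linear molecule, 7 cuts → 8 fragments:
  577 − 0 = 577 bp
  722 − 577 = 145 bp
  1298 − 722 = 576 bp
  2032 − 1298 = 734 bp
  3157 − 2032 = 1125 bp
  6141 − 3157 = 2984 bp
  6687 − 6141 = 546 bp
  7795 − 6687 = 1108 bp
Sorted largest to smallest: 2984, 1125, 1108, 734, 577, 576, 546, 145 bp.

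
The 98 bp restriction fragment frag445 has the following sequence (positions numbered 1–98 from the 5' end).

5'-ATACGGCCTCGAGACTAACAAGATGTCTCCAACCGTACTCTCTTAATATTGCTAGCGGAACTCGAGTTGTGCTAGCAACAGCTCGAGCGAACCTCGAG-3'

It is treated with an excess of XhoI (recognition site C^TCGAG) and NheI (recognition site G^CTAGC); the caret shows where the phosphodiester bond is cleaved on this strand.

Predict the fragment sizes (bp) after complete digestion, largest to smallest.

43, 11, 11, 10, 10, 8, 5 bp

XhoI sites (CTCGAG) start at positions 8, 61, 82, 93.
XhoI cuts after the first base of each site, so after positions 8, 61, 82, 93.
NheI sites (GCTAGC) start at positions 51, 71.
NheI cuts after the first base of each site, so after positions 51, 71.
Combined cut positions: 8, 51, 61, 71, 82, 93.
Linear molecule, 6 cuts → 7 fragments:
  1–8 → 8 bp
  9–51 → 43 bp
  52–61 → 10 bp
  62–71 → 10 bp
  72–82 → 11 bp
  83–93 → 11 bp
  94–98 → 5 bp
Sorted largest to smallest: 43, 11, 11, 10, 10, 8, 5 bp.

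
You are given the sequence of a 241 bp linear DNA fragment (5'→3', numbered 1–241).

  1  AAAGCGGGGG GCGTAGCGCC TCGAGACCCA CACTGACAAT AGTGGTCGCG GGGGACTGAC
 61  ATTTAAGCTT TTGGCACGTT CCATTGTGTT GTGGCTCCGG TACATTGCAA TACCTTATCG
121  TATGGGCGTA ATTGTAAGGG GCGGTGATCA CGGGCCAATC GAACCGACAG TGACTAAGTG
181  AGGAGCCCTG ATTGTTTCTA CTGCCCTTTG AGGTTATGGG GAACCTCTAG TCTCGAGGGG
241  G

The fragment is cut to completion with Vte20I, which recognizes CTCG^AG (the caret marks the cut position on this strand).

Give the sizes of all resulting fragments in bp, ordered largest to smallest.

212, 23, 6 bp

Vte20I sites (CTCGAG) start at positions 20, 232.
Vte20I cuts after base 4 of each site, so after positions 23, 235.
Linear molecule, 2 cuts → 3 fragments:
  1–23 → 23 bp
  24–235 → 212 bp
  236–241 → 6 bp
Sorted largest to smallest: 212, 23, 6 bp.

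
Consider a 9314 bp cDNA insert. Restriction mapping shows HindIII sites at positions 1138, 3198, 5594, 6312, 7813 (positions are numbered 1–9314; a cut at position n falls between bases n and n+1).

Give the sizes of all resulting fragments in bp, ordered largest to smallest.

2396, 2060, 1501, 1501, 1138, 718 bp

Linear molecule, 5 cuts → 6 fragments:
  1138 − 0 = 1138 bp
  3198 − 1138 = 2060 bp
  5594 − 3198 = 2396 bp
  6312 − 5594 = 718 bp
  7813 − 6312 = 1501 bp
  9314 − 7813 = 1501 bp
Sorted largest to smallest: 2396, 2060, 1501, 1501, 1138, 718 bp.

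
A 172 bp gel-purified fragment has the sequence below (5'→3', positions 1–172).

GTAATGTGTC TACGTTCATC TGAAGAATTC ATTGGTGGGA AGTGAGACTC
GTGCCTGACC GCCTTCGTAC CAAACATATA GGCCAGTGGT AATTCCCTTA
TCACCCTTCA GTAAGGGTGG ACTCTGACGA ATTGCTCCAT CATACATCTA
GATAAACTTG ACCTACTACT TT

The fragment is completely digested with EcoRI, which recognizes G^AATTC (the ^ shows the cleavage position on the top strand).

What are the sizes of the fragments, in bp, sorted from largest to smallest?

147, 25 bp

The EcoRI site (GAATTC) starts at position 25.
EcoRI cuts after the first base of each site, so after position 25.
Linear molecule, 1 cut → 2 fragments:
  1–25 → 25 bp
  26–172 → 147 bp
Sorted largest to smallest: 147, 25 bp.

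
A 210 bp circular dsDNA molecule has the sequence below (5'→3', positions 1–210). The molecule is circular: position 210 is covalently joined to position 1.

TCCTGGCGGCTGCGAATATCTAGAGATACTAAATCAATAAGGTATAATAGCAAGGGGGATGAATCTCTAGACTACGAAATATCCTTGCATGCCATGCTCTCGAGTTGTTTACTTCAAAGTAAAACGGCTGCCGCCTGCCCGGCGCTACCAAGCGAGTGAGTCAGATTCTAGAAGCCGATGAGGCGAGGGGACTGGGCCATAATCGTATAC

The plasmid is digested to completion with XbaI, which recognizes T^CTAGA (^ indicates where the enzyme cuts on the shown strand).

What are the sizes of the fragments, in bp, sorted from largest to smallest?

101, 62, 47 bp

XbaI sites (TCTAGA) start at positions 19, 66, 167.
XbaI cuts after the first base of each site, so after positions 19, 66, 167.
Circular molecule, 3 cuts → 3 fragments:
  20–66 → 47 bp
  67–167 → 101 bp
  168–210 then 1–19 → 43 + 19 = 62 bp
Sorted largest to smallest: 101, 62, 47 bp.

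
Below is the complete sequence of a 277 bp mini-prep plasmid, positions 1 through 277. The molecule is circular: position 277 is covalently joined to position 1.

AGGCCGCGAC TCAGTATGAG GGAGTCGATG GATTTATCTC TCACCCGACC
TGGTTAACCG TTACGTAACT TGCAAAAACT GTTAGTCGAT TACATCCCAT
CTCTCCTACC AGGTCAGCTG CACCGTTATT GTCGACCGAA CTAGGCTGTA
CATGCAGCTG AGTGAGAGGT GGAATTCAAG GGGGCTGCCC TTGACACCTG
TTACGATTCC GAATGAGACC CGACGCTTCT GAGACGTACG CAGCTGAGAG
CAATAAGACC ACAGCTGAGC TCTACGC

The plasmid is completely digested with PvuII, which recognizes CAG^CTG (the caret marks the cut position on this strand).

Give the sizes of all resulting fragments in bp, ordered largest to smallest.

PvuII sites (CAGCTG) start at positions 115, 155, 241, 262.
PvuII cuts after base 3 of each site, so after positions 117, 157, 243, 264.
Circular molecule, 4 cuts → 4 fragments:
  118–157 → 40 bp
  158–243 → 86 bp
  244–264 → 21 bp
  265–277 then 1–117 → 13 + 117 = 130 bp
Sorted largest to smallest: 130, 86, 40, 21 bp.

130, 86, 40, 21 bp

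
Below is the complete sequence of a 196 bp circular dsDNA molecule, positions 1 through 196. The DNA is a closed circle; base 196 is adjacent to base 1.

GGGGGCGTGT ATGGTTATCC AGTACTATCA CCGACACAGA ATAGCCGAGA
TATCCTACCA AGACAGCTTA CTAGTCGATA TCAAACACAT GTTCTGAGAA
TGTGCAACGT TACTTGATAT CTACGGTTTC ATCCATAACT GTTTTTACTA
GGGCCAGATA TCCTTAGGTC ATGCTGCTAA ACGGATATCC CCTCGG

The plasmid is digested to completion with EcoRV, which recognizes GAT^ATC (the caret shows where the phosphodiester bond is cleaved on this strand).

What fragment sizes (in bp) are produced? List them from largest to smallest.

EcoRV sites (GATATC) start at positions 49, 77, 116, 157, 184.
EcoRV cuts after base 3 of each site, so after positions 51, 79, 118, 159, 186.
Circular molecule, 5 cuts → 5 fragments:
  52–79 → 28 bp
  80–118 → 39 bp
  119–159 → 41 bp
  160–186 → 27 bp
  187–196 then 1–51 → 10 + 51 = 61 bp
Sorted largest to smallest: 61, 41, 39, 28, 27 bp.

61, 41, 39, 28, 27 bp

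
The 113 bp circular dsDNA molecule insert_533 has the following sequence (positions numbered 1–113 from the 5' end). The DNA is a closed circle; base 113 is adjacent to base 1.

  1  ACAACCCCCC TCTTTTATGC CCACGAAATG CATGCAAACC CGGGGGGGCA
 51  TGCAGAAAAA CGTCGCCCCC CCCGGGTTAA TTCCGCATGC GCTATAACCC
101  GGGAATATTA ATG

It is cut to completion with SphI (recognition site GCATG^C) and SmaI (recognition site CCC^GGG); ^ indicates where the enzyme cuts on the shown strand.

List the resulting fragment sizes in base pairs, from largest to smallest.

SphI sites (GCATGC) start at positions 30, 48, 85.
SphI cuts after base 5 of each site (before the last base), so after positions 34, 52, 89.
SmaI sites (CCCGGG) start at positions 39, 71, 98.
SmaI cuts after base 3 of each site, so after positions 41, 73, 100.
Combined cut positions: 34, 41, 52, 73, 89, 100.
Circular molecule, 6 cuts → 6 fragments:
  35–41 → 7 bp
  42–52 → 11 bp
  53–73 → 21 bp
  74–89 → 16 bp
  90–100 → 11 bp
  101–113 then 1–34 → 13 + 34 = 47 bp
Sorted largest to smallest: 47, 21, 16, 11, 11, 7 bp.

47, 21, 16, 11, 11, 7 bp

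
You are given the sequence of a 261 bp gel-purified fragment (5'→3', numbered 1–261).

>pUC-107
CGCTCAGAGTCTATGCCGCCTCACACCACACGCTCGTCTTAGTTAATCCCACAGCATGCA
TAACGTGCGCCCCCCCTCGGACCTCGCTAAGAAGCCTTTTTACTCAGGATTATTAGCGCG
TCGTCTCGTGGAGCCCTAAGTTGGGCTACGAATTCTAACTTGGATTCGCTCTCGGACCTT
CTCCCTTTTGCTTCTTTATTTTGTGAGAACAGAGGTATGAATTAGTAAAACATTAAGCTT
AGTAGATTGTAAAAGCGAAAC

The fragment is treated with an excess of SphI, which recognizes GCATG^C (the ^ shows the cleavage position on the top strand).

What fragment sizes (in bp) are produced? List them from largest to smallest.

The SphI site (GCATGC) starts at position 54.
SphI cuts after base 5 of each site (before the last base), so after position 58.
Linear molecule, 1 cut → 2 fragments:
  1–58 → 58 bp
  59–261 → 203 bp
Sorted largest to smallest: 203, 58 bp.

203, 58 bp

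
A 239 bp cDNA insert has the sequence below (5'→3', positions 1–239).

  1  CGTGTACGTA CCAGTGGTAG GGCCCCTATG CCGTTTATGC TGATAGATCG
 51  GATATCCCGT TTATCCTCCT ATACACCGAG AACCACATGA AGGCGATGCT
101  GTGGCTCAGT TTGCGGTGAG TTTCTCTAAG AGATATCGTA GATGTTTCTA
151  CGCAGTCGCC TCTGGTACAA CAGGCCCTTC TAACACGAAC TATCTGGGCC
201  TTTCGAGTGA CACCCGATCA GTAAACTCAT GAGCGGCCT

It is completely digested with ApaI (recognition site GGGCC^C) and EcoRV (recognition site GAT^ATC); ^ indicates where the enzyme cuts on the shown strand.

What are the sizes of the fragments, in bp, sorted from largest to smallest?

105, 81, 29, 24 bp

The ApaI site (GGGCCC) starts at position 20.
ApaI cuts after base 5 of each site (before the last base), so after position 24.
EcoRV sites (GATATC) start at positions 51, 132.
EcoRV cuts after base 3 of each site, so after positions 53, 134.
Combined cut positions: 24, 53, 134.
Linear molecule, 3 cuts → 4 fragments:
  1–24 → 24 bp
  25–53 → 29 bp
  54–134 → 81 bp
  135–239 → 105 bp
Sorted largest to smallest: 105, 81, 29, 24 bp.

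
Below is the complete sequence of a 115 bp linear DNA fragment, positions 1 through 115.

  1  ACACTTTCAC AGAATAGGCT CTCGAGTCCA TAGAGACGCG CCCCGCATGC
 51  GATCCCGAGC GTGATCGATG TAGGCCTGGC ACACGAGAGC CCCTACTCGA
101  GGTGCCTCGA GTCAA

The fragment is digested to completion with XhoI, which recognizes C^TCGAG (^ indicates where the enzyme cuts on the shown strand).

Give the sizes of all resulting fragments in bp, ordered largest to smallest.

XhoI sites (CTCGAG) start at positions 21, 96, 106.
XhoI cuts after the first base of each site, so after positions 21, 96, 106.
Linear molecule, 3 cuts → 4 fragments:
  1–21 → 21 bp
  22–96 → 75 bp
  97–106 → 10 bp
  107–115 → 9 bp
Sorted largest to smallest: 75, 21, 10, 9 bp.

75, 21, 10, 9 bp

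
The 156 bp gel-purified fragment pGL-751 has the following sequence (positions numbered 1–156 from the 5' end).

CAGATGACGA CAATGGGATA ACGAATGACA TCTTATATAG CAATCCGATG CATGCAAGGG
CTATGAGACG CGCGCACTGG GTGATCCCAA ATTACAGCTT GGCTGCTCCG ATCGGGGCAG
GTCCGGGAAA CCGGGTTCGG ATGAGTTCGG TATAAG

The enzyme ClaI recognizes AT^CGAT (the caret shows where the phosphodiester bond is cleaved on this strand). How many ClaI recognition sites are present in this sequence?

No occurrence of ATCGAT is present in the sequence.
ClaI does not cut: 0 sites.

0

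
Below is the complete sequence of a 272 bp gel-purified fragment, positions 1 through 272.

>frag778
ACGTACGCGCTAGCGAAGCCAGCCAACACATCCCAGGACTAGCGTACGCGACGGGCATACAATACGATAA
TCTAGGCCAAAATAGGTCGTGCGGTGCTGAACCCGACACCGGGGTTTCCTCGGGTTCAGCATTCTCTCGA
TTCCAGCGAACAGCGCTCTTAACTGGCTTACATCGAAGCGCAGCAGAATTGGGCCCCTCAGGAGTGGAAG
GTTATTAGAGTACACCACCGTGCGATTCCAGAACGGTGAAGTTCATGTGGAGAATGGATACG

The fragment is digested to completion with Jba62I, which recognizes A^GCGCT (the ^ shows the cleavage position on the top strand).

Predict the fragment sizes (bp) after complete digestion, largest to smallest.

The Jba62I site (AGCGCT) starts at position 152.
Jba62I cuts after the first base of each site, so after position 152.
Linear molecule, 1 cut → 2 fragments:
  1–152 → 152 bp
  153–272 → 120 bp
Sorted largest to smallest: 152, 120 bp.

152, 120 bp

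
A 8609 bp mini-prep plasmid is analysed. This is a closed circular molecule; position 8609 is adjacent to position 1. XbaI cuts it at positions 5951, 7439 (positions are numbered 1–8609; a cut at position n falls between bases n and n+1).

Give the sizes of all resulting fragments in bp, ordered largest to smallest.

Circular molecule, 2 cuts → 2 fragments:
  7439 − 5951 = 1488 bp
  wrap: 8609 − 7439 + 5951 = 7121 bp
Sorted largest to smallest: 7121, 1488 bp.

7121, 1488 bp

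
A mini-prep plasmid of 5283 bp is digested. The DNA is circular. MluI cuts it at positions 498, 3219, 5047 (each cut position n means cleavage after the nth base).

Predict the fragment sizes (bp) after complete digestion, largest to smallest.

Circular molecule, 3 cuts → 3 fragments:
  3219 − 498 = 2721 bp
  5047 − 3219 = 1828 bp
  wrap: 5283 − 5047 + 498 = 734 bp
Sorted largest to smallest: 2721, 1828, 734 bp.

2721, 1828, 734 bp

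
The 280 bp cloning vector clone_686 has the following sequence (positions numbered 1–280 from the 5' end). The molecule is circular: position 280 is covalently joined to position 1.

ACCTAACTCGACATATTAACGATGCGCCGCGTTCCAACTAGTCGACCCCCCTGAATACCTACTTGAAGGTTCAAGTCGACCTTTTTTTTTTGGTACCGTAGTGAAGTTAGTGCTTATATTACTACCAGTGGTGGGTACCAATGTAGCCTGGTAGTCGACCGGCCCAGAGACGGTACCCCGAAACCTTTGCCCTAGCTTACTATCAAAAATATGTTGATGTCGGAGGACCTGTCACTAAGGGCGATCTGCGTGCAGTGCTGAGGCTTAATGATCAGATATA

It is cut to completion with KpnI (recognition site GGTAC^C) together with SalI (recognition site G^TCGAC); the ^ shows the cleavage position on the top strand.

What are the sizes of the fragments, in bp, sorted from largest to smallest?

145, 42, 34, 22, 21, 16 bp

KpnI sites (GGTACC) start at positions 92, 134, 172.
KpnI cuts after base 5 of each site (before the last base), so after positions 96, 138, 176.
SalI sites (GTCGAC) start at positions 41, 75, 154.
SalI cuts after the first base of each site, so after positions 41, 75, 154.
Combined cut positions: 41, 75, 96, 138, 154, 176.
Circular molecule, 6 cuts → 6 fragments:
  42–75 → 34 bp
  76–96 → 21 bp
  97–138 → 42 bp
  139–154 → 16 bp
  155–176 → 22 bp
  177–280 then 1–41 → 104 + 41 = 145 bp
Sorted largest to smallest: 145, 42, 34, 22, 21, 16 bp.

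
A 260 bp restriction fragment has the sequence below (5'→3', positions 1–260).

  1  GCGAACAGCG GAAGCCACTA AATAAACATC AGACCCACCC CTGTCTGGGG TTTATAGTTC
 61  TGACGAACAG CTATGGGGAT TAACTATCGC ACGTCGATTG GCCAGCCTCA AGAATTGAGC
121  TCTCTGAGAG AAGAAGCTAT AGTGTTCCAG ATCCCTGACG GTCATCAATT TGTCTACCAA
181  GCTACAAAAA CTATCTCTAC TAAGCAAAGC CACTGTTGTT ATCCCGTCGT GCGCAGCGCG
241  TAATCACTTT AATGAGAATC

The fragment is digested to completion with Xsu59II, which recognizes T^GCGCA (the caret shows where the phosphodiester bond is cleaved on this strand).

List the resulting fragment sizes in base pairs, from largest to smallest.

230, 30 bp

The Xsu59II site (TGCGCA) starts at position 230.
Xsu59II cuts after the first base of each site, so after position 230.
Linear molecule, 1 cut → 2 fragments:
  1–230 → 230 bp
  231–260 → 30 bp
Sorted largest to smallest: 230, 30 bp.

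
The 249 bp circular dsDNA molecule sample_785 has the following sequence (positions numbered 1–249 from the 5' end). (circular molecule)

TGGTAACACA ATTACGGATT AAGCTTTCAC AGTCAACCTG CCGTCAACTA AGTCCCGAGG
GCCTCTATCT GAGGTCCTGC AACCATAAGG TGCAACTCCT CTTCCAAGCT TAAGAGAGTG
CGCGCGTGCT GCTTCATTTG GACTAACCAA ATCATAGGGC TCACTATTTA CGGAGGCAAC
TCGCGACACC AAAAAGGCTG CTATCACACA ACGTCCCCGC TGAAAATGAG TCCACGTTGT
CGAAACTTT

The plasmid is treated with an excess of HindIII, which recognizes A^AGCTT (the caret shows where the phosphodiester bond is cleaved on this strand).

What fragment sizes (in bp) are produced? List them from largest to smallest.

164, 85 bp

HindIII sites (AAGCTT) start at positions 21, 106.
HindIII cuts after the first base of each site, so after positions 21, 106.
Circular molecule, 2 cuts → 2 fragments:
  22–106 → 85 bp
  107–249 then 1–21 → 143 + 21 = 164 bp
Sorted largest to smallest: 164, 85 bp.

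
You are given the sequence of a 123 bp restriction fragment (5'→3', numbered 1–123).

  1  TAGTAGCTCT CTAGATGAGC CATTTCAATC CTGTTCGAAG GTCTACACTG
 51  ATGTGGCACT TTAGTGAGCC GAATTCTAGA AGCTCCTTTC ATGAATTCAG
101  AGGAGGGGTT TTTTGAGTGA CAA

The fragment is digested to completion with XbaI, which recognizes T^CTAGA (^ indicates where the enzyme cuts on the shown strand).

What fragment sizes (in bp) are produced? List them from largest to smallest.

65, 48, 10 bp

XbaI sites (TCTAGA) start at positions 10, 75.
XbaI cuts after the first base of each site, so after positions 10, 75.
Linear molecule, 2 cuts → 3 fragments:
  1–10 → 10 bp
  11–75 → 65 bp
  76–123 → 48 bp
Sorted largest to smallest: 65, 48, 10 bp.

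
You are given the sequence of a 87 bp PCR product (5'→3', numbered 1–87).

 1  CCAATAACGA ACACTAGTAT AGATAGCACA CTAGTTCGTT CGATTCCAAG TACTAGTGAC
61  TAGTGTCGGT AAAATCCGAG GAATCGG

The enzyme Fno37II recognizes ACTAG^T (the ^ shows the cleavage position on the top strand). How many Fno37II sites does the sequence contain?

4

ACTAGT occurs starting at positions 13, 30, 52, 59.
Fno37II cuts at 4 sites.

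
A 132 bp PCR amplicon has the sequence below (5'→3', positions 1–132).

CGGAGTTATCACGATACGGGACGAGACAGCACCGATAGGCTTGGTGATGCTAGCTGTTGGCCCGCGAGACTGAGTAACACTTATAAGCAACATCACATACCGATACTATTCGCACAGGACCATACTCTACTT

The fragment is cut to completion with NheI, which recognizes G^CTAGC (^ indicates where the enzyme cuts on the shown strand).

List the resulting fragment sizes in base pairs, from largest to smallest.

83, 49 bp

The NheI site (GCTAGC) starts at position 49.
NheI cuts after the first base of each site, so after position 49.
Linear molecule, 1 cut → 2 fragments:
  1–49 → 49 bp
  50–132 → 83 bp
Sorted largest to smallest: 83, 49 bp.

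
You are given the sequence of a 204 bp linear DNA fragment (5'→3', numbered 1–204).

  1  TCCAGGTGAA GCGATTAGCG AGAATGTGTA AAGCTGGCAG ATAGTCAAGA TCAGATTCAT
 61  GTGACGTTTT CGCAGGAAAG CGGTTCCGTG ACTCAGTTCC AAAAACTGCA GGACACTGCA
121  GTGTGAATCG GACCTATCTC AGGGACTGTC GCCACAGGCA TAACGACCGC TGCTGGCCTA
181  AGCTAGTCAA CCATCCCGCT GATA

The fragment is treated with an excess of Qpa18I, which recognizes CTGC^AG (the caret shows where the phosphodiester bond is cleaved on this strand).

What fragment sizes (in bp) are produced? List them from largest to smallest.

109, 85, 10 bp

Qpa18I sites (CTGCAG) start at positions 106, 116.
Qpa18I cuts after base 4 of each site, so after positions 109, 119.
Linear molecule, 2 cuts → 3 fragments:
  1–109 → 109 bp
  110–119 → 10 bp
  120–204 → 85 bp
Sorted largest to smallest: 109, 85, 10 bp.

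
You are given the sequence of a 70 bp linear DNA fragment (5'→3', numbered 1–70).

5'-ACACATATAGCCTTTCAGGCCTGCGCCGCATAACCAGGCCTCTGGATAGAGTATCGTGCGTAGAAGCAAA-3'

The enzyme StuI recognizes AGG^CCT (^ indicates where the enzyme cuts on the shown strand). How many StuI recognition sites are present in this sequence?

2

AGGCCT occurs starting at positions 17, 36.
StuI cuts at 2 sites.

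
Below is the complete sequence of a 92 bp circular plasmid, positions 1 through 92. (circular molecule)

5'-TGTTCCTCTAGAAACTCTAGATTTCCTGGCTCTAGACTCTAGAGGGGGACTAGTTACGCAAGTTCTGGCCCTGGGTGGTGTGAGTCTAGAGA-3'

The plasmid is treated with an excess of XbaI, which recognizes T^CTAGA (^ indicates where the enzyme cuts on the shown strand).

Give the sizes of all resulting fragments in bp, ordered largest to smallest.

XbaI sites (TCTAGA) start at positions 7, 16, 31, 38, 85.
XbaI cuts after the first base of each site, so after positions 7, 16, 31, 38, 85.
Circular molecule, 5 cuts → 5 fragments:
  8–16 → 9 bp
  17–31 → 15 bp
  32–38 → 7 bp
  39–85 → 47 bp
  86–92 then 1–7 → 7 + 7 = 14 bp
Sorted largest to smallest: 47, 15, 14, 9, 7 bp.

47, 15, 14, 9, 7 bp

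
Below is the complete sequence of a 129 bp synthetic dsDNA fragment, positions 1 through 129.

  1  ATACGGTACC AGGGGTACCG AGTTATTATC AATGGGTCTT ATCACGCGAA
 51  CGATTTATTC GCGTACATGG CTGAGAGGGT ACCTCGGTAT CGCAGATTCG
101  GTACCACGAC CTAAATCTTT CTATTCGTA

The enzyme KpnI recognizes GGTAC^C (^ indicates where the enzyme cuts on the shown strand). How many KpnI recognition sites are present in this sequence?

4

GGTACC occurs starting at positions 5, 14, 78, 100.
KpnI cuts at 4 sites.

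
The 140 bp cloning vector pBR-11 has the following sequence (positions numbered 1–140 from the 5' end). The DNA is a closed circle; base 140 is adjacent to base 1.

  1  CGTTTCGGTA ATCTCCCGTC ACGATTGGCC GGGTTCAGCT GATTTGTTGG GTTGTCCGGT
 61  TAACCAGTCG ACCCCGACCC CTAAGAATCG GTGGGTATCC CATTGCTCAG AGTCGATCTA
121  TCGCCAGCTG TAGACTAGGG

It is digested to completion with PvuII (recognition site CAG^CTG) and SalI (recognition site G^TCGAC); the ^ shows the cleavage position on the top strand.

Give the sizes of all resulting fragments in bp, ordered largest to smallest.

PvuII sites (CAGCTG) start at positions 36, 125.
PvuII cuts after base 3 of each site, so after positions 38, 127.
The SalI site (GTCGAC) starts at position 67.
SalI cuts after the first base of each site, so after position 67.
Combined cut positions: 38, 67, 127.
Circular molecule, 3 cuts → 3 fragments:
  39–67 → 29 bp
  68–127 → 60 bp
  128–140 then 1–38 → 13 + 38 = 51 bp
Sorted largest to smallest: 60, 51, 29 bp.

60, 51, 29 bp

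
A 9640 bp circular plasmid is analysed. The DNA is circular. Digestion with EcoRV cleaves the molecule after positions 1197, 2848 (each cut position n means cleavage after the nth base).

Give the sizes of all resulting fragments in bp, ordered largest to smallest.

7989, 1651 bp

Circular molecule, 2 cuts → 2 fragments:
  2848 − 1197 = 1651 bp
  wrap: 9640 − 2848 + 1197 = 7989 bp
Sorted largest to smallest: 7989, 1651 bp.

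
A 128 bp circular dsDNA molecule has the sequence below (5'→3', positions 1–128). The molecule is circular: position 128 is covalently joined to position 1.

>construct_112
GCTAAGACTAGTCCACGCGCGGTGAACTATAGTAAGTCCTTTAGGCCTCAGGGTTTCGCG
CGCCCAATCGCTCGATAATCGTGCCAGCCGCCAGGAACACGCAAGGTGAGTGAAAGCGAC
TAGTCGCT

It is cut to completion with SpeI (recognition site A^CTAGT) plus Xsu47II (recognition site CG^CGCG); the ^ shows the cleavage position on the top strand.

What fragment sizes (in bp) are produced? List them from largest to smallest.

SpeI sites (ACTAGT) start at positions 7, 119.
SpeI cuts after the first base of each site, so after positions 7, 119.
Xsu47II sites (CGCGCG) start at positions 16, 57.
Xsu47II cuts after base 2 of each site, so after positions 17, 58.
Combined cut positions: 7, 17, 58, 119.
Circular molecule, 4 cuts → 4 fragments:
  8–17 → 10 bp
  18–58 → 41 bp
  59–119 → 61 bp
  120–128 then 1–7 → 9 + 7 = 16 bp
Sorted largest to smallest: 61, 41, 16, 10 bp.

61, 41, 16, 10 bp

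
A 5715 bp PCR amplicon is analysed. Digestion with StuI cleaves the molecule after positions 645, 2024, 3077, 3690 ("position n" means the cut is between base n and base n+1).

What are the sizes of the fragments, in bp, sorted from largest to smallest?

2025, 1379, 1053, 645, 613 bp

Linear molecule, 4 cuts → 5 fragments:
  645 − 0 = 645 bp
  2024 − 645 = 1379 bp
  3077 − 2024 = 1053 bp
  3690 − 3077 = 613 bp
  5715 − 3690 = 2025 bp
Sorted largest to smallest: 2025, 1379, 1053, 645, 613 bp.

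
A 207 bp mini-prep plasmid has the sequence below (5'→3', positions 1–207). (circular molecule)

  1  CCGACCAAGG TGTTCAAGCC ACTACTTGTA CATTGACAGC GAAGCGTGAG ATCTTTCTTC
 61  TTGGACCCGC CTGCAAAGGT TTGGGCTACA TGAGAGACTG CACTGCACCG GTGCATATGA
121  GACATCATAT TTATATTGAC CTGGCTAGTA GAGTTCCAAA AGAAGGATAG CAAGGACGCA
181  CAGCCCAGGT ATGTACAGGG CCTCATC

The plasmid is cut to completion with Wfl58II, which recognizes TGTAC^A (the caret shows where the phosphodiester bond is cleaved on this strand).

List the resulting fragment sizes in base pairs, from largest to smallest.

165, 42 bp

Wfl58II sites (TGTACA) start at positions 27, 192.
Wfl58II cuts after base 5 of each site (before the last base), so after positions 31, 196.
Circular molecule, 2 cuts → 2 fragments:
  32–196 → 165 bp
  197–207 then 1–31 → 11 + 31 = 42 bp
Sorted largest to smallest: 165, 42 bp.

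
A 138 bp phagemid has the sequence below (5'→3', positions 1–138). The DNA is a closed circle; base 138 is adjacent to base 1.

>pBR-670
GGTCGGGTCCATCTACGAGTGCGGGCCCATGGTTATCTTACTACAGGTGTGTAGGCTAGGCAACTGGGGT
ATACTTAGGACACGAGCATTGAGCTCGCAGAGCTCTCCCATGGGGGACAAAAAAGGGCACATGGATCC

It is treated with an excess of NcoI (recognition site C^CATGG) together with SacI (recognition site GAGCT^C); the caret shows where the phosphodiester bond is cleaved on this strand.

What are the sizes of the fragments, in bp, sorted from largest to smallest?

NcoI sites (CCATGG) start at positions 27, 108.
NcoI cuts after the first base of each site, so after positions 27, 108.
SacI sites (GAGCTC) start at positions 91, 100.
SacI cuts after base 5 of each site (before the last base), so after positions 95, 104.
Combined cut positions: 27, 95, 104, 108.
Circular molecule, 4 cuts → 4 fragments:
  28–95 → 68 bp
  96–104 → 9 bp
  105–108 → 4 bp
  109–138 then 1–27 → 30 + 27 = 57 bp
Sorted largest to smallest: 68, 57, 9, 4 bp.

68, 57, 9, 4 bp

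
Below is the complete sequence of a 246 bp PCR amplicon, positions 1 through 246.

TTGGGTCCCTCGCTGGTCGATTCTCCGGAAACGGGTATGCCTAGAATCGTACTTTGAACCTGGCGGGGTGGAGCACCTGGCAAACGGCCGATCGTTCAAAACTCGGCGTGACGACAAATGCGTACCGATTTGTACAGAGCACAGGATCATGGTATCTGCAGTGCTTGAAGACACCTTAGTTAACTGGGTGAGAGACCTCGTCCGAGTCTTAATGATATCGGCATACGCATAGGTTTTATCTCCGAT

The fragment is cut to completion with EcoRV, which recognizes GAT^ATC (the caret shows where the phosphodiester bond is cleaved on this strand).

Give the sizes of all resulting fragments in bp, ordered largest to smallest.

216, 30 bp

The EcoRV site (GATATC) starts at position 214.
EcoRV cuts after base 3 of each site, so after position 216.
Linear molecule, 1 cut → 2 fragments:
  1–216 → 216 bp
  217–246 → 30 bp
Sorted largest to smallest: 216, 30 bp.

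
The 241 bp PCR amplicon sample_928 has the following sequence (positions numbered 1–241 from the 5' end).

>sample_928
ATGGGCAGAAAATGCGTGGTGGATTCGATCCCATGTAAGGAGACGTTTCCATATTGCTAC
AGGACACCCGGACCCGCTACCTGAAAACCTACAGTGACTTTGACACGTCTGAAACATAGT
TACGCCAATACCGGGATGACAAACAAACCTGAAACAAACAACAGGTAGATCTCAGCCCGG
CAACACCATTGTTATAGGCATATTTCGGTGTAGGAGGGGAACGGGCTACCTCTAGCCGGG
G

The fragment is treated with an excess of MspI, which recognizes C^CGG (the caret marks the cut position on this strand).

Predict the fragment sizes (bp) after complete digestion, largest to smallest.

68, 63, 59, 46, 5 bp

MspI sites (CCGG) start at positions 68, 131, 177, 236.
MspI cuts after the first base of each site, so after positions 68, 131, 177, 236.
Linear molecule, 4 cuts → 5 fragments:
  1–68 → 68 bp
  69–131 → 63 bp
  132–177 → 46 bp
  178–236 → 59 bp
  237–241 → 5 bp
Sorted largest to smallest: 68, 63, 59, 46, 5 bp.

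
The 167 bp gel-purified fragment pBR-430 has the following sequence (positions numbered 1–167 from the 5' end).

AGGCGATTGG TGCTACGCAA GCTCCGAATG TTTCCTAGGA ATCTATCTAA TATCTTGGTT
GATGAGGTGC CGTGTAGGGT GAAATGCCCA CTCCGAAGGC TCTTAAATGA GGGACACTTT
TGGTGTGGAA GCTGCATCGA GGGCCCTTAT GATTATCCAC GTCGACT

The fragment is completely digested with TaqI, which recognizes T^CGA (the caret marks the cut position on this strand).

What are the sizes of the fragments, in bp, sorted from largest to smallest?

TaqI sites (TCGA) start at positions 137, 162.
TaqI cuts after the first base of each site, so after positions 137, 162.
Linear molecule, 2 cuts → 3 fragments:
  1–137 → 137 bp
  138–162 → 25 bp
  163–167 → 5 bp
Sorted largest to smallest: 137, 25, 5 bp.

137, 25, 5 bp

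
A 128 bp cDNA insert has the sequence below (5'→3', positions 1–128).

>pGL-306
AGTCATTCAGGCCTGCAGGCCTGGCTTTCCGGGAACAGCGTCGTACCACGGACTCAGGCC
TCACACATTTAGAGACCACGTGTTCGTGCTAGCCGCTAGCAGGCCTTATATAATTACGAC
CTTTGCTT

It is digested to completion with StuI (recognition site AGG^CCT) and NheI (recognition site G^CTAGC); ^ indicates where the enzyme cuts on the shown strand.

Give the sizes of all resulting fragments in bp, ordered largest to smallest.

39, 30, 25, 11, 8, 8, 7 bp

StuI sites (AGGCCT) start at positions 9, 17, 56, 101.
StuI cuts after base 3 of each site, so after positions 11, 19, 58, 103.
NheI sites (GCTAGC) start at positions 88, 95.
NheI cuts after the first base of each site, so after positions 88, 95.
Combined cut positions: 11, 19, 58, 88, 95, 103.
Linear molecule, 6 cuts → 7 fragments:
  1–11 → 11 bp
  12–19 → 8 bp
  20–58 → 39 bp
  59–88 → 30 bp
  89–95 → 7 bp
  96–103 → 8 bp
  104–128 → 25 bp
Sorted largest to smallest: 39, 30, 25, 11, 8, 8, 7 bp.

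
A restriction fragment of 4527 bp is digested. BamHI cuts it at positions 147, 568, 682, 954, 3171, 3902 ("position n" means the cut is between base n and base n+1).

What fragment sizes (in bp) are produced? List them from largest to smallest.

Linear molecule, 6 cuts → 7 fragments:
  147 − 0 = 147 bp
  568 − 147 = 421 bp
  682 − 568 = 114 bp
  954 − 682 = 272 bp
  3171 − 954 = 2217 bp
  3902 − 3171 = 731 bp
  4527 − 3902 = 625 bp
Sorted largest to smallest: 2217, 731, 625, 421, 272, 147, 114 bp.

2217, 731, 625, 421, 272, 147, 114 bp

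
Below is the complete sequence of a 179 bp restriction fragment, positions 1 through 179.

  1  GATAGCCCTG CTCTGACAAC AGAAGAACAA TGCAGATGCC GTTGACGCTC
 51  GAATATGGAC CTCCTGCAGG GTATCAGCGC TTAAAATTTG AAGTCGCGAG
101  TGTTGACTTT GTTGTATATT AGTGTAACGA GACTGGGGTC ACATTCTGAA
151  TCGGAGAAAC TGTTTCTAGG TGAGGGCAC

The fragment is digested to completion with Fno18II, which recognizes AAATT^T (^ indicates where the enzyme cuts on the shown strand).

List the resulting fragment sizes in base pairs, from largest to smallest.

91, 88 bp

The Fno18II site (AAATTT) starts at position 84.
Fno18II cuts after base 5 of each site (before the last base), so after position 88.
Linear molecule, 1 cut → 2 fragments:
  1–88 → 88 bp
  89–179 → 91 bp
Sorted largest to smallest: 91, 88 bp.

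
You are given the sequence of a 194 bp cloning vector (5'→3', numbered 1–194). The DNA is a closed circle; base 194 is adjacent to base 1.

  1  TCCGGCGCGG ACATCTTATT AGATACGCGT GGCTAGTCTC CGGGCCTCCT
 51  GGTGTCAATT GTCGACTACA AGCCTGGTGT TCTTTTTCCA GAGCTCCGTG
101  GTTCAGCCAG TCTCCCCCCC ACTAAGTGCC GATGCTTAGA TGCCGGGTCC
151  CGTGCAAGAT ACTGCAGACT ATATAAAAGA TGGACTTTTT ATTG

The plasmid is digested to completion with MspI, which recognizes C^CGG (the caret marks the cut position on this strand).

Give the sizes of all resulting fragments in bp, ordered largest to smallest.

103, 53, 38 bp

MspI sites (CCGG) start at positions 2, 40, 143.
MspI cuts after the first base of each site, so after positions 2, 40, 143.
Circular molecule, 3 cuts → 3 fragments:
  3–40 → 38 bp
  41–143 → 103 bp
  144–194 then 1–2 → 51 + 2 = 53 bp
Sorted largest to smallest: 103, 53, 38 bp.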